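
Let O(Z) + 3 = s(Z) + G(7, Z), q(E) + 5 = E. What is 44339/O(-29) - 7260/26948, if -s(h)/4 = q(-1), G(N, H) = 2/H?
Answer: 8661541742/4089359 ≈ 2118.1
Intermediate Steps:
q(E) = -5 + E
s(h) = 24 (s(h) = -4*(-5 - 1) = -4*(-6) = 24)
O(Z) = 21 + 2/Z (O(Z) = -3 + (24 + 2/Z) = 21 + 2/Z)
44339/O(-29) - 7260/26948 = 44339/(21 + 2/(-29)) - 7260/26948 = 44339/(21 + 2*(-1/29)) - 7260*1/26948 = 44339/(21 - 2/29) - 1815/6737 = 44339/(607/29) - 1815/6737 = 44339*(29/607) - 1815/6737 = 1285831/607 - 1815/6737 = 8661541742/4089359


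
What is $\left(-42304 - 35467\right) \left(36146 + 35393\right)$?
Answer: $-5563659569$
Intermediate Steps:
$\left(-42304 - 35467\right) \left(36146 + 35393\right) = \left(-77771\right) 71539 = -5563659569$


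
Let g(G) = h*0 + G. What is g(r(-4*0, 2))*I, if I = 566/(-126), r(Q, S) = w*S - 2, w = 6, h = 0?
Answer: -2830/63 ≈ -44.921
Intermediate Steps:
r(Q, S) = -2 + 6*S (r(Q, S) = 6*S - 2 = -2 + 6*S)
g(G) = G (g(G) = 0*0 + G = 0 + G = G)
I = -283/63 (I = 566*(-1/126) = -283/63 ≈ -4.4921)
g(r(-4*0, 2))*I = (-2 + 6*2)*(-283/63) = (-2 + 12)*(-283/63) = 10*(-283/63) = -2830/63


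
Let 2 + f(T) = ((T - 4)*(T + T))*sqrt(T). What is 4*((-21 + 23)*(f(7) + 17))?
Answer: 120 + 336*sqrt(7) ≈ 1009.0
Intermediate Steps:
f(T) = -2 + 2*T**(3/2)*(-4 + T) (f(T) = -2 + ((T - 4)*(T + T))*sqrt(T) = -2 + ((-4 + T)*(2*T))*sqrt(T) = -2 + (2*T*(-4 + T))*sqrt(T) = -2 + 2*T**(3/2)*(-4 + T))
4*((-21 + 23)*(f(7) + 17)) = 4*((-21 + 23)*((-2 - 56*sqrt(7) + 2*7**(5/2)) + 17)) = 4*(2*((-2 - 56*sqrt(7) + 2*(49*sqrt(7))) + 17)) = 4*(2*((-2 - 56*sqrt(7) + 98*sqrt(7)) + 17)) = 4*(2*((-2 + 42*sqrt(7)) + 17)) = 4*(2*(15 + 42*sqrt(7))) = 4*(30 + 84*sqrt(7)) = 120 + 336*sqrt(7)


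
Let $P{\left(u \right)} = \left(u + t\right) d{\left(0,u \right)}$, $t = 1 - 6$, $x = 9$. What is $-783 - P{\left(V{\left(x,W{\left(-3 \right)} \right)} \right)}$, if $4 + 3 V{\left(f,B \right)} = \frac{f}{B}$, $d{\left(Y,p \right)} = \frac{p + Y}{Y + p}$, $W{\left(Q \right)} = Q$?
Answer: $- \frac{2327}{3} \approx -775.67$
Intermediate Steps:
$d{\left(Y,p \right)} = 1$ ($d{\left(Y,p \right)} = \frac{Y + p}{Y + p} = 1$)
$t = -5$ ($t = 1 - 6 = -5$)
$V{\left(f,B \right)} = - \frac{4}{3} + \frac{f}{3 B}$ ($V{\left(f,B \right)} = - \frac{4}{3} + \frac{f \frac{1}{B}}{3} = - \frac{4}{3} + \frac{f}{3 B}$)
$P{\left(u \right)} = -5 + u$ ($P{\left(u \right)} = \left(u - 5\right) 1 = \left(-5 + u\right) 1 = -5 + u$)
$-783 - P{\left(V{\left(x,W{\left(-3 \right)} \right)} \right)} = -783 - \left(-5 + \frac{9 - -12}{3 \left(-3\right)}\right) = -783 - \left(-5 + \frac{1}{3} \left(- \frac{1}{3}\right) \left(9 + 12\right)\right) = -783 - \left(-5 + \frac{1}{3} \left(- \frac{1}{3}\right) 21\right) = -783 - \left(-5 - \frac{7}{3}\right) = -783 - - \frac{22}{3} = -783 + \frac{22}{3} = - \frac{2327}{3}$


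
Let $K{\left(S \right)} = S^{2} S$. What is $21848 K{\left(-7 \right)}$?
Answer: $-7493864$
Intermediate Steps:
$K{\left(S \right)} = S^{3}$
$21848 K{\left(-7 \right)} = 21848 \left(-7\right)^{3} = 21848 \left(-343\right) = -7493864$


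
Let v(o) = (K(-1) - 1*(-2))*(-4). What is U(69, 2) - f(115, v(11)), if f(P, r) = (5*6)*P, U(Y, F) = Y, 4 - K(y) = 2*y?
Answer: -3381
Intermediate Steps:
K(y) = 4 - 2*y
v(o) = -32 (v(o) = ((4 - 2*(-1)) - 1*(-2))*(-4) = ((4 + 2) + 2)*(-4) = (6 + 2)*(-4) = 8*(-4) = -32)
f(P, r) = 30*P
U(69, 2) - f(115, v(11)) = 69 - 30*115 = 69 - 1*3450 = 69 - 3450 = -3381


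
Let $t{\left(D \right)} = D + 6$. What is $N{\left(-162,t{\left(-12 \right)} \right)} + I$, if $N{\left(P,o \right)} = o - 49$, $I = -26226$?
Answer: $-26281$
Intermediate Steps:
$t{\left(D \right)} = 6 + D$
$N{\left(P,o \right)} = -49 + o$
$N{\left(-162,t{\left(-12 \right)} \right)} + I = \left(-49 + \left(6 - 12\right)\right) - 26226 = \left(-49 - 6\right) - 26226 = -55 - 26226 = -26281$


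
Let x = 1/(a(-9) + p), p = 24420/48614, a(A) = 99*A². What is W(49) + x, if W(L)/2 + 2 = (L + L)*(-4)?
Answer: -153604849577/194930043 ≈ -788.00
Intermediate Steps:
W(L) = -4 - 16*L (W(L) = -4 + 2*((L + L)*(-4)) = -4 + 2*((2*L)*(-4)) = -4 + 2*(-8*L) = -4 - 16*L)
p = 12210/24307 (p = 24420*(1/48614) = 12210/24307 ≈ 0.50232)
x = 24307/194930043 (x = 1/(99*(-9)² + 12210/24307) = 1/(99*81 + 12210/24307) = 1/(8019 + 12210/24307) = 1/(194930043/24307) = 24307/194930043 ≈ 0.00012470)
W(49) + x = (-4 - 16*49) + 24307/194930043 = (-4 - 784) + 24307/194930043 = -788 + 24307/194930043 = -153604849577/194930043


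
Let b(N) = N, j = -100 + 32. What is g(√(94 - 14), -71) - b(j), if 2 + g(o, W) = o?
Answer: 66 + 4*√5 ≈ 74.944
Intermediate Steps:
g(o, W) = -2 + o
j = -68
g(√(94 - 14), -71) - b(j) = (-2 + √(94 - 14)) - 1*(-68) = (-2 + √80) + 68 = (-2 + 4*√5) + 68 = 66 + 4*√5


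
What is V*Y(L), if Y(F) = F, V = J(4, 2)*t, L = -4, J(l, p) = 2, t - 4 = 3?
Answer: -56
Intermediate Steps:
t = 7 (t = 4 + 3 = 7)
V = 14 (V = 2*7 = 14)
V*Y(L) = 14*(-4) = -56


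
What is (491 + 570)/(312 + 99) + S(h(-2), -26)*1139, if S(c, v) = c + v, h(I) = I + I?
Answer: -14042809/411 ≈ -34167.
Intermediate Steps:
h(I) = 2*I
(491 + 570)/(312 + 99) + S(h(-2), -26)*1139 = (491 + 570)/(312 + 99) + (2*(-2) - 26)*1139 = 1061/411 + (-4 - 26)*1139 = 1061*(1/411) - 30*1139 = 1061/411 - 34170 = -14042809/411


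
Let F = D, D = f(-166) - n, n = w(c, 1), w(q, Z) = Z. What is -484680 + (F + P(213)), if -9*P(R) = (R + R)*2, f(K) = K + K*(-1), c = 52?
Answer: -1454327/3 ≈ -4.8478e+5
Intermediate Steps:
f(K) = 0 (f(K) = K - K = 0)
P(R) = -4*R/9 (P(R) = -(R + R)*2/9 = -2*R*2/9 = -4*R/9)
n = 1
D = -1 (D = 0 - 1*1 = 0 - 1 = -1)
F = -1
-484680 + (F + P(213)) = -484680 + (-1 - 4/9*213) = -484680 + (-1 - 284/3) = -484680 - 287/3 = -1454327/3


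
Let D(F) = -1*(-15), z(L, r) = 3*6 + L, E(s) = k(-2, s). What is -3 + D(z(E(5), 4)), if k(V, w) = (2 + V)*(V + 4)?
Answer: 12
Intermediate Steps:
k(V, w) = (2 + V)*(4 + V)
E(s) = 0 (E(s) = 8 + (-2)**2 + 6*(-2) = 8 + 4 - 12 = 0)
z(L, r) = 18 + L
D(F) = 15
-3 + D(z(E(5), 4)) = -3 + 15 = 12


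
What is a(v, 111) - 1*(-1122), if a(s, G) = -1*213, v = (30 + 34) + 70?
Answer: 909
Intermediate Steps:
v = 134 (v = 64 + 70 = 134)
a(s, G) = -213
a(v, 111) - 1*(-1122) = -213 - 1*(-1122) = -213 + 1122 = 909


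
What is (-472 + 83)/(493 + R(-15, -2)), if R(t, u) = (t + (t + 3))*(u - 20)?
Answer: -389/1087 ≈ -0.35787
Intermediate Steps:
R(t, u) = (-20 + u)*(3 + 2*t) (R(t, u) = (t + (3 + t))*(-20 + u) = (3 + 2*t)*(-20 + u) = (-20 + u)*(3 + 2*t))
(-472 + 83)/(493 + R(-15, -2)) = (-472 + 83)/(493 + (-60 - 40*(-15) + 3*(-2) + 2*(-15)*(-2))) = -389/(493 + (-60 + 600 - 6 + 60)) = -389/(493 + 594) = -389/1087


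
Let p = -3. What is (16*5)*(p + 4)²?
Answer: 80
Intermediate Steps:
(16*5)*(p + 4)² = (16*5)*(-3 + 4)² = 80*1² = 80*1 = 80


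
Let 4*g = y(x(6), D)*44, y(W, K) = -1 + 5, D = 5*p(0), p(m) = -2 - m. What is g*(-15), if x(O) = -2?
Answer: -660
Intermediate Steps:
D = -10 (D = 5*(-2 - 1*0) = 5*(-2 + 0) = 5*(-2) = -10)
y(W, K) = 4
g = 44 (g = (4*44)/4 = (¼)*176 = 44)
g*(-15) = 44*(-15) = -660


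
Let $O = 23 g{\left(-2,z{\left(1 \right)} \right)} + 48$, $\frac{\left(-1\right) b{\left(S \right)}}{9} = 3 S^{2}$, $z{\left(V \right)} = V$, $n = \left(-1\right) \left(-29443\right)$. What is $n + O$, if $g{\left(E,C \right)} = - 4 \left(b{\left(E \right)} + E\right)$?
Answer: $39611$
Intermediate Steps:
$n = 29443$
$b{\left(S \right)} = - 27 S^{2}$ ($b{\left(S \right)} = - 9 \cdot 3 S^{2} = - 27 S^{2}$)
$g{\left(E,C \right)} = - 4 E + 108 E^{2}$ ($g{\left(E,C \right)} = - 4 \left(- 27 E^{2} + E\right) = - 4 \left(E - 27 E^{2}\right) = - 4 E + 108 E^{2}$)
$O = 10168$ ($O = 23 \cdot 4 \left(-2\right) \left(-1 + 27 \left(-2\right)\right) + 48 = 23 \cdot 4 \left(-2\right) \left(-1 - 54\right) + 48 = 23 \cdot 4 \left(-2\right) \left(-55\right) + 48 = 23 \cdot 440 + 48 = 10120 + 48 = 10168$)
$n + O = 29443 + 10168 = 39611$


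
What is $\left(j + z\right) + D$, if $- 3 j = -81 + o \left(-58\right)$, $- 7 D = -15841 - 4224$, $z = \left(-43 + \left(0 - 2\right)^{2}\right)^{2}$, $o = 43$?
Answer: $\frac{110161}{21} \approx 5245.8$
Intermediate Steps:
$z = 1521$ ($z = \left(-43 + \left(-2\right)^{2}\right)^{2} = \left(-43 + 4\right)^{2} = \left(-39\right)^{2} = 1521$)
$D = \frac{20065}{7}$ ($D = - \frac{-15841 - 4224}{7} = \left(- \frac{1}{7}\right) \left(-20065\right) = \frac{20065}{7} \approx 2866.4$)
$j = \frac{2575}{3}$ ($j = - \frac{-81 + 43 \left(-58\right)}{3} = - \frac{-81 - 2494}{3} = \left(- \frac{1}{3}\right) \left(-2575\right) = \frac{2575}{3} \approx 858.33$)
$\left(j + z\right) + D = \left(\frac{2575}{3} + 1521\right) + \frac{20065}{7} = \frac{7138}{3} + \frac{20065}{7} = \frac{110161}{21}$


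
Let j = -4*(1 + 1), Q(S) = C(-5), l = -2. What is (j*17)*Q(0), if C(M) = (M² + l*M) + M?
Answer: -4080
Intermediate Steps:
C(M) = M² - M (C(M) = (M² - 2*M) + M = M² - M)
Q(S) = 30 (Q(S) = -5*(-1 - 5) = -5*(-6) = 30)
j = -8 (j = -4*2 = -8)
(j*17)*Q(0) = -8*17*30 = -136*30 = -4080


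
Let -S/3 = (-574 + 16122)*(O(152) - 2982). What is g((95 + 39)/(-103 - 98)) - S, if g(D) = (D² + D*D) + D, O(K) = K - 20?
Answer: -1196418598/9 ≈ -1.3294e+8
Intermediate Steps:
O(K) = -20 + K
g(D) = D + 2*D² (g(D) = (D² + D²) + D = 2*D² + D = D + 2*D²)
S = 132935400 (S = -3*(-574 + 16122)*((-20 + 152) - 2982) = -46644*(132 - 2982) = -46644*(-2850) = -3*(-44311800) = 132935400)
g((95 + 39)/(-103 - 98)) - S = ((95 + 39)/(-103 - 98))*(1 + 2*((95 + 39)/(-103 - 98))) - 1*132935400 = (134/(-201))*(1 + 2*(134/(-201))) - 132935400 = (134*(-1/201))*(1 + 2*(134*(-1/201))) - 132935400 = -2*(1 + 2*(-⅔))/3 - 132935400 = -2*(1 - 4/3)/3 - 132935400 = -⅔*(-⅓) - 132935400 = 2/9 - 132935400 = -1196418598/9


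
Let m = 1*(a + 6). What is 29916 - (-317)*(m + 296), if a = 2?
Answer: 126284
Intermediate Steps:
m = 8 (m = 1*(2 + 6) = 1*8 = 8)
29916 - (-317)*(m + 296) = 29916 - (-317)*(8 + 296) = 29916 - (-317)*304 = 29916 - 1*(-96368) = 29916 + 96368 = 126284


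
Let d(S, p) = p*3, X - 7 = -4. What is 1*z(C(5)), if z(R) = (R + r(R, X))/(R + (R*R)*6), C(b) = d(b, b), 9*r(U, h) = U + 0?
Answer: 10/819 ≈ 0.012210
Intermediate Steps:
X = 3 (X = 7 - 4 = 3)
d(S, p) = 3*p
r(U, h) = U/9 (r(U, h) = (U + 0)/9 = U/9)
C(b) = 3*b
z(R) = 10*R/(9*(R + 6*R²)) (z(R) = (R + R/9)/(R + (R*R)*6) = (10*R/9)/(R + R²*6) = (10*R/9)/(R + 6*R²) = 10*R/(9*(R + 6*R²)))
1*z(C(5)) = 1*(10/(9*(1 + 6*(3*5)))) = 1*(10/(9*(1 + 6*15))) = 1*(10/(9*(1 + 90))) = 1*((10/9)/91) = 1*((10/9)*(1/91)) = 1*(10/819) = 10/819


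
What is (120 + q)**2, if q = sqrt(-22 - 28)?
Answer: 14350 + 1200*I*sqrt(2) ≈ 14350.0 + 1697.1*I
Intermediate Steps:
q = 5*I*sqrt(2) (q = sqrt(-50) = 5*I*sqrt(2) ≈ 7.0711*I)
(120 + q)**2 = (120 + 5*I*sqrt(2))**2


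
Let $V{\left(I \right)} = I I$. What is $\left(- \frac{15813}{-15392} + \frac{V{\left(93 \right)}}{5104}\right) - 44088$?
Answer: $- \frac{216460831539}{4910048} \approx -44085.0$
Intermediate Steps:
$V{\left(I \right)} = I^{2}$
$\left(- \frac{15813}{-15392} + \frac{V{\left(93 \right)}}{5104}\right) - 44088 = \left(- \frac{15813}{-15392} + \frac{93^{2}}{5104}\right) - 44088 = \left(\left(-15813\right) \left(- \frac{1}{15392}\right) + 8649 \cdot \frac{1}{5104}\right) - 44088 = \left(\frac{15813}{15392} + \frac{8649}{5104}\right) - 44088 = \frac{13364685}{4910048} - 44088 = - \frac{216460831539}{4910048}$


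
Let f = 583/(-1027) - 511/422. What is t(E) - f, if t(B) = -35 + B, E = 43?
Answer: 4237975/433394 ≈ 9.7786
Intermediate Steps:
f = -770823/433394 (f = 583*(-1/1027) - 511*1/422 = -583/1027 - 511/422 = -770823/433394 ≈ -1.7786)
t(E) - f = (-35 + 43) - 1*(-770823/433394) = 8 + 770823/433394 = 4237975/433394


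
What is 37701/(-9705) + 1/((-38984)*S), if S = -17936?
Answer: -8787060337373/2261967072640 ≈ -3.8847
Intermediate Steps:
37701/(-9705) + 1/((-38984)*S) = 37701/(-9705) + 1/(-38984*(-17936)) = 37701*(-1/9705) - 1/38984*(-1/17936) = -12567/3235 + 1/699217024 = -8787060337373/2261967072640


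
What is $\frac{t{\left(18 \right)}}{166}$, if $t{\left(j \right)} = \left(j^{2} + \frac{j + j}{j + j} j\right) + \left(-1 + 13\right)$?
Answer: $\frac{177}{83} \approx 2.1325$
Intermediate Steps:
$t{\left(j \right)} = 12 + j + j^{2}$ ($t{\left(j \right)} = \left(j^{2} + \frac{2 j}{2 j} j\right) + 12 = \left(j^{2} + 2 j \frac{1}{2 j} j\right) + 12 = \left(j^{2} + 1 j\right) + 12 = \left(j^{2} + j\right) + 12 = \left(j + j^{2}\right) + 12 = 12 + j + j^{2}$)
$\frac{t{\left(18 \right)}}{166} = \frac{12 + 18 + 18^{2}}{166} = \left(12 + 18 + 324\right) \frac{1}{166} = 354 \cdot \frac{1}{166} = \frac{177}{83}$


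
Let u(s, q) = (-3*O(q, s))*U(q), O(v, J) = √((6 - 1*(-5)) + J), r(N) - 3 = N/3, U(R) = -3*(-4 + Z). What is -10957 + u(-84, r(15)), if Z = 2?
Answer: -10957 - 18*I*√73 ≈ -10957.0 - 153.79*I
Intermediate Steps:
U(R) = 6 (U(R) = -3*(-4 + 2) = -3*(-2) = 6)
r(N) = 3 + N/3
O(v, J) = √(11 + J) (O(v, J) = √((6 + 5) + J) = √(11 + J))
u(s, q) = -18*√(11 + s) (u(s, q) = -3*√(11 + s)*6 = -18*√(11 + s))
-10957 + u(-84, r(15)) = -10957 - 18*√(11 - 84) = -10957 - 18*I*√73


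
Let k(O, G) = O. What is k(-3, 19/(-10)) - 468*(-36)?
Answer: 16845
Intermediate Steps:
k(-3, 19/(-10)) - 468*(-36) = -3 - 468*(-36) = -3 + 16848 = 16845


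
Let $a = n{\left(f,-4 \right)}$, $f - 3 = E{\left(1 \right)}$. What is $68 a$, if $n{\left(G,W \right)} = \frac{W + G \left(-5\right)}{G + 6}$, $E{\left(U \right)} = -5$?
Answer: $102$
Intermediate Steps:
$f = -2$ ($f = 3 - 5 = -2$)
$n{\left(G,W \right)} = \frac{W - 5 G}{6 + G}$
$a = \frac{3}{2}$ ($a = \frac{-4 - -10}{6 - 2} = \frac{-4 + 10}{4} = \frac{1}{4} \cdot 6 = \frac{3}{2} \approx 1.5$)
$68 a = 68 \cdot \frac{3}{2} = 102$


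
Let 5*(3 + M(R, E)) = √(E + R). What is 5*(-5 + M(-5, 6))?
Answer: -39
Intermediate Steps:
M(R, E) = -3 + √(E + R)/5
5*(-5 + M(-5, 6)) = 5*(-5 + (-3 + √(6 - 5)/5)) = 5*(-5 + (-3 + √1/5)) = 5*(-5 + (-3 + (⅕)*1)) = 5*(-5 + (-3 + ⅕)) = 5*(-5 - 14/5) = 5*(-39/5) = -39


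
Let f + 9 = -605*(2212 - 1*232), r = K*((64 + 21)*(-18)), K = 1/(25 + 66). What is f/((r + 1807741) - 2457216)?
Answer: 109009719/59103755 ≈ 1.8444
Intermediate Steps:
K = 1/91 ≈ 0.010989
r = -1530/91 (r = ((64 + 21)*(-18))/91 = (85*(-18))/91 = (1/91)*(-1530) = -1530/91 ≈ -16.813)
f = -1197909 (f = -9 - 605*(2212 - 1*232) = -9 - 605*(2212 - 232) = -9 - 605*1980 = -9 - 1197900 = -1197909)
f/((r + 1807741) - 2457216) = -1197909/((-1530/91 + 1807741) - 2457216) = -1197909/(164502901/91 - 2457216) = -1197909/(-59103755/91) = -1197909*(-91/59103755) = 109009719/59103755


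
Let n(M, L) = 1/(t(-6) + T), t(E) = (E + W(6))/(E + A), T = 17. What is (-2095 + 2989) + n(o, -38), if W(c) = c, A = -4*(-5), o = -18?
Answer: 15199/17 ≈ 894.06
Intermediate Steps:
A = 20
t(E) = (6 + E)/(20 + E) (t(E) = (E + 6)/(E + 20) = (6 + E)/(20 + E))
n(M, L) = 1/17 (n(M, L) = 1/((6 - 6)/(20 - 6) + 17) = 1/(0/14 + 17) = 1/((1/14)*0 + 17) = 1/(0 + 17) = 1/17)
(-2095 + 2989) + n(o, -38) = (-2095 + 2989) + 1/17 = 894 + 1/17 = 15199/17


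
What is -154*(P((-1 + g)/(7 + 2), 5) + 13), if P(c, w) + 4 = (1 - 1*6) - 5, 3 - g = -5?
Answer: 154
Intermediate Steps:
g = 8 (g = 3 - 1*(-5) = 3 + 5 = 8)
P(c, w) = -14 (P(c, w) = -4 + ((1 - 1*6) - 5) = -4 + ((1 - 6) - 5) = -4 + (-5 - 5) = -4 - 10 = -14)
-154*(P((-1 + g)/(7 + 2), 5) + 13) = -154*(-14 + 13) = -154*(-1) = 154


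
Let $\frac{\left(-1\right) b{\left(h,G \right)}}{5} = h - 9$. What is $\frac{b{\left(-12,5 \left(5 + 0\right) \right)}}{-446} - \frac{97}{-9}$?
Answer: $\frac{42317}{4014} \approx 10.542$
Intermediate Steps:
$b{\left(h,G \right)} = 45 - 5 h$ ($b{\left(h,G \right)} = - 5 \left(h - 9\right) = - 5 \left(-9 + h\right) = 45 - 5 h$)
$\frac{b{\left(-12,5 \left(5 + 0\right) \right)}}{-446} - \frac{97}{-9} = \frac{45 - -60}{-446} - \frac{97}{-9} = \left(45 + 60\right) \left(- \frac{1}{446}\right) - - \frac{97}{9} = 105 \left(- \frac{1}{446}\right) + \frac{97}{9} = - \frac{105}{446} + \frac{97}{9} = \frac{42317}{4014}$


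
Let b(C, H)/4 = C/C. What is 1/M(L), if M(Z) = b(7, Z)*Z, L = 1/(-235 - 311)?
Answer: -273/2 ≈ -136.50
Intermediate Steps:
b(C, H) = 4 (b(C, H) = 4*(C/C) = 4*1 = 4)
L = -1/546 (L = 1/(-546) = -1/546 ≈ -0.0018315)
M(Z) = 4*Z
1/M(L) = 1/(4*(-1/546)) = 1/(-2/273) = -273/2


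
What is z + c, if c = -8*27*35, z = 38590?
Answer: 31030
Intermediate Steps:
c = -7560 (c = -216*35 = -7560)
z + c = 38590 - 7560 = 31030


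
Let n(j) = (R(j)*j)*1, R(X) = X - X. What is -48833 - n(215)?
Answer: -48833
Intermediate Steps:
R(X) = 0
n(j) = 0 (n(j) = (0*j)*1 = 0*1 = 0)
-48833 - n(215) = -48833 - 1*0 = -48833 + 0 = -48833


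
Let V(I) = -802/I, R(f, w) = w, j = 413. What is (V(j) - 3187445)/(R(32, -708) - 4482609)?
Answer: 1316415587/1851609921 ≈ 0.71096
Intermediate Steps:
(V(j) - 3187445)/(R(32, -708) - 4482609) = (-802/413 - 3187445)/(-708 - 4482609) = (-802*1/413 - 3187445)/(-4483317) = (-802/413 - 3187445)*(-1/4483317) = -1316415587/413*(-1/4483317) = 1316415587/1851609921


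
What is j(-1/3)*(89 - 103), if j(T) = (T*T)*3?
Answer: -14/3 ≈ -4.6667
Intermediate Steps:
j(T) = 3*T² (j(T) = T²*3 = 3*T²)
j(-1/3)*(89 - 103) = (3*(-1/3)²)*(89 - 103) = (3*(-1*⅓)²)*(-14) = (3*(-⅓)²)*(-14) = (3*(⅑))*(-14) = (⅓)*(-14) = -14/3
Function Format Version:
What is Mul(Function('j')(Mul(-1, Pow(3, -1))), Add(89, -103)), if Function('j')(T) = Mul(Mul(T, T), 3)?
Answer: Rational(-14, 3) ≈ -4.6667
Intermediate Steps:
Function('j')(T) = Mul(3, Pow(T, 2)) (Function('j')(T) = Mul(Pow(T, 2), 3) = Mul(3, Pow(T, 2)))
Mul(Function('j')(Mul(-1, Pow(3, -1))), Add(89, -103)) = Mul(Mul(3, Pow(Mul(-1, Pow(3, -1)), 2)), Add(89, -103)) = Mul(Mul(3, Pow(Mul(-1, Rational(1, 3)), 2)), -14) = Mul(Mul(3, Pow(Rational(-1, 3), 2)), -14) = Mul(Mul(3, Rational(1, 9)), -14) = Mul(Rational(1, 3), -14) = Rational(-14, 3)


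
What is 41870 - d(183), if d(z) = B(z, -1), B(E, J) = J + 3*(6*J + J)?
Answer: 41892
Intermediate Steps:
B(E, J) = 22*J (B(E, J) = J + 3*(7*J) = J + 21*J = 22*J)
d(z) = -22 (d(z) = 22*(-1) = -22)
41870 - d(183) = 41870 - 1*(-22) = 41870 + 22 = 41892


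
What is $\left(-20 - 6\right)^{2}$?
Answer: $676$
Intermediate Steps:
$\left(-20 - 6\right)^{2} = \left(-26\right)^{2} = 676$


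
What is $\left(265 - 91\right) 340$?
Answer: $59160$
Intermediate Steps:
$\left(265 - 91\right) 340 = 174 \cdot 340 = 59160$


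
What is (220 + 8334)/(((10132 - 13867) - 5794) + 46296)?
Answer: 8554/36767 ≈ 0.23265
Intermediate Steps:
(220 + 8334)/(((10132 - 13867) - 5794) + 46296) = 8554/((-3735 - 5794) + 46296) = 8554/(-9529 + 46296) = 8554/36767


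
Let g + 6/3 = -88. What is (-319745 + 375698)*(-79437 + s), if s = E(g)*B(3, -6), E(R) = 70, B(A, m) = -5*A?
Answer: -4503489111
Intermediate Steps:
g = -90 (g = -2 - 88 = -90)
s = -1050 (s = 70*(-5*3) = 70*(-15) = -1050)
(-319745 + 375698)*(-79437 + s) = (-319745 + 375698)*(-79437 - 1050) = 55953*(-80487) = -4503489111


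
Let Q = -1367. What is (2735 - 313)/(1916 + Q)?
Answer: 2422/549 ≈ 4.4117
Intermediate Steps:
(2735 - 313)/(1916 + Q) = (2735 - 313)/(1916 - 1367) = 2422/549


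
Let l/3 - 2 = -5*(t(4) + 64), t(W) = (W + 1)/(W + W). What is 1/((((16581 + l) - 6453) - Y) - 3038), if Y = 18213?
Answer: -8/96691 ≈ -8.2738e-5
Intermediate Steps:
t(W) = (1 + W)/(2*W) (t(W) = (1 + W)/((2*W)) = (1 + W)*(1/(2*W)) = (1 + W)/(2*W))
l = -7707/8 (l = 6 + 3*(-5*((½)*(1 + 4)/4 + 64)) = 6 + 3*(-5*((½)*(¼)*5 + 64)) = 6 + 3*(-5*(5/8 + 64)) = 6 + 3*(-5*517/8) = 6 + 3*(-2585/8) = 6 - 7755/8 = -7707/8 ≈ -963.38)
1/((((16581 + l) - 6453) - Y) - 3038) = 1/((((16581 - 7707/8) - 6453) - 1*18213) - 3038) = 1/(((124941/8 - 6453) - 18213) - 3038) = 1/((73317/8 - 18213) - 3038) = 1/(-72387/8 - 3038) = 1/(-96691/8) = -8/96691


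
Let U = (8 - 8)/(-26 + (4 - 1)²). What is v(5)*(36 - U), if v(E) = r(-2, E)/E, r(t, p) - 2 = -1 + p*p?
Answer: 936/5 ≈ 187.20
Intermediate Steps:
r(t, p) = 1 + p² (r(t, p) = 2 + (-1 + p*p) = 2 + (-1 + p²) = 1 + p²)
U = 0 (U = 0/(-26 + 3²) = 0/(-26 + 9) = 0/(-17) = 0*(-1/17) = 0)
v(E) = (1 + E²)/E
v(5)*(36 - U) = (5 + 1/5)*(36 - 1*0) = (5 + ⅕)*(36 + 0) = (26/5)*36 = 936/5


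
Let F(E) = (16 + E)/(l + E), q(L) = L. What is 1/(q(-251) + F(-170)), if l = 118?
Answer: -26/6449 ≈ -0.0040316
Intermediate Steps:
F(E) = (16 + E)/(118 + E)
1/(q(-251) + F(-170)) = 1/(-251 + (16 - 170)/(118 - 170)) = 1/(-251 - 154/(-52)) = 1/(-251 - 1/52*(-154)) = 1/(-251 + 77/26) = 1/(-6449/26) = -26/6449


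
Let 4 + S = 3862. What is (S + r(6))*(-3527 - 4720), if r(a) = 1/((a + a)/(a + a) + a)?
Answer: -222726729/7 ≈ -3.1818e+7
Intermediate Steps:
S = 3858 (S = -4 + 3862 = 3858)
r(a) = 1/(1 + a) (r(a) = 1/((2*a)/((2*a)) + a) = 1/((2*a)*(1/(2*a)) + a) = 1/(1 + a))
(S + r(6))*(-3527 - 4720) = (3858 + 1/(1 + 6))*(-3527 - 4720) = (3858 + 1/7)*(-8247) = (3858 + ⅐)*(-8247) = (27007/7)*(-8247) = -222726729/7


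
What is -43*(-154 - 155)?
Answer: 13287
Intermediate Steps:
-43*(-154 - 155) = -43*(-309) = 13287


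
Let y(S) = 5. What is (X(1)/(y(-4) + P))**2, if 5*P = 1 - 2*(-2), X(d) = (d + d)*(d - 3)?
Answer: 4/9 ≈ 0.44444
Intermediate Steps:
X(d) = 2*d*(-3 + d) (X(d) = (2*d)*(-3 + d) = 2*d*(-3 + d))
P = 1 (P = (1 - 2*(-2))/5 = (1 + 4)/5 = (1/5)*5 = 1)
(X(1)/(y(-4) + P))**2 = ((2*1*(-3 + 1))/(5 + 1))**2 = ((2*1*(-2))/6)**2 = ((1/6)*(-4))**2 = (-2/3)**2 = 4/9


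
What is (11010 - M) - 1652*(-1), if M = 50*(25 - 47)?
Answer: 13762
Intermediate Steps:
M = -1100 (M = 50*(-22) = -1100)
(11010 - M) - 1652*(-1) = (11010 - 1*(-1100)) - 1652*(-1) = (11010 + 1100) - 1*(-1652) = 12110 + 1652 = 13762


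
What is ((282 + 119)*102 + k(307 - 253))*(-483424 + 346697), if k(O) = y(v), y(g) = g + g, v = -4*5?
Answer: -5586938674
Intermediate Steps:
v = -20
y(g) = 2*g
k(O) = -40 (k(O) = 2*(-20) = -40)
((282 + 119)*102 + k(307 - 253))*(-483424 + 346697) = ((282 + 119)*102 - 40)*(-483424 + 346697) = (401*102 - 40)*(-136727) = (40902 - 40)*(-136727) = 40862*(-136727) = -5586938674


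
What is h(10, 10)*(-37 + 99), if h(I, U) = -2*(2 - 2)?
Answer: 0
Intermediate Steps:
h(I, U) = 0 (h(I, U) = -2*0 = 0)
h(10, 10)*(-37 + 99) = 0*(-37 + 99) = 0*62 = 0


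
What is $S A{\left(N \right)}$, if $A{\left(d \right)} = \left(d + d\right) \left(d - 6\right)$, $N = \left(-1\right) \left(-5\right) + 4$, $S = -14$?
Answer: $-756$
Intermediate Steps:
$N = 9$ ($N = 5 + 4 = 9$)
$A{\left(d \right)} = 2 d \left(-6 + d\right)$
$S A{\left(N \right)} = - 14 \cdot 2 \cdot 9 \left(-6 + 9\right) = - 14 \cdot 2 \cdot 9 \cdot 3 = \left(-14\right) 54 = -756$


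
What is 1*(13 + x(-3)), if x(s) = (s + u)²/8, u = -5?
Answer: 21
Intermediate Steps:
x(s) = (-5 + s)²/8 (x(s) = (s - 5)²/8 = (-5 + s)²*(⅛) = (-5 + s)²/8)
1*(13 + x(-3)) = 1*(13 + (-5 - 3)²/8) = 1*(13 + (⅛)*(-8)²) = 1*(13 + (⅛)*64) = 1*(13 + 8) = 1*21 = 21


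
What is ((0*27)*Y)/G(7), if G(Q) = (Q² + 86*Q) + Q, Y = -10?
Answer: 0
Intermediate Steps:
G(Q) = Q² + 87*Q
((0*27)*Y)/G(7) = ((0*27)*(-10))/((7*(87 + 7))) = (0*(-10))/((7*94)) = 0/658 = 0*(1/658) = 0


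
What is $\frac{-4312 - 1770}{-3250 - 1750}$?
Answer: $\frac{3041}{2500} \approx 1.2164$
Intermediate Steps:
$\frac{-4312 - 1770}{-3250 - 1750} = - \frac{6082}{-3250 - 1750} = - \frac{6082}{-5000} = \left(-6082\right) \left(- \frac{1}{5000}\right) = \frac{3041}{2500}$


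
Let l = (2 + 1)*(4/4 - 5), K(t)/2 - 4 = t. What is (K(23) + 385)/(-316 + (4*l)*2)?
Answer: -439/412 ≈ -1.0655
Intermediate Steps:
K(t) = 8 + 2*t
l = -12 (l = 3*(4*(1/4) - 5) = 3*(1 - 5) = 3*(-4) = -12)
(K(23) + 385)/(-316 + (4*l)*2) = ((8 + 2*23) + 385)/(-316 + (4*(-12))*2) = ((8 + 46) + 385)/(-316 - 48*2) = (54 + 385)/(-316 - 96) = 439/(-412) = 439*(-1/412) = -439/412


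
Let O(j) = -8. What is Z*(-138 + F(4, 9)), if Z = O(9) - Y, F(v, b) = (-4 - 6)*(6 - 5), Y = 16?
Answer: 3552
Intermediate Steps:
F(v, b) = -10 (F(v, b) = -10*1 = -10)
Z = -24 (Z = -8 - 1*16 = -8 - 16 = -24)
Z*(-138 + F(4, 9)) = -24*(-138 - 10) = -24*(-148) = 3552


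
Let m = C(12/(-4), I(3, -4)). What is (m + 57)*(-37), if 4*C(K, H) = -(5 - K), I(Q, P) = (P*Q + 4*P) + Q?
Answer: -2035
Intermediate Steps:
I(Q, P) = Q + 4*P + P*Q (I(Q, P) = (4*P + P*Q) + Q = Q + 4*P + P*Q)
C(K, H) = -5/4 + K/4 (C(K, H) = (-(5 - K))/4 = (-5 + K)/4 = -5/4 + K/4)
m = -2 (m = -5/4 + (12/(-4))/4 = -5/4 + (12*(-¼))/4 = -5/4 + (¼)*(-3) = -5/4 - ¾ = -2)
(m + 57)*(-37) = (-2 + 57)*(-37) = 55*(-37) = -2035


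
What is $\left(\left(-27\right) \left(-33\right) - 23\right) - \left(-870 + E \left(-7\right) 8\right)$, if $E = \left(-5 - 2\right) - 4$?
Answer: $1122$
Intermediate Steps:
$E = -11$ ($E = -7 - 4 = -11$)
$\left(\left(-27\right) \left(-33\right) - 23\right) - \left(-870 + E \left(-7\right) 8\right) = \left(\left(-27\right) \left(-33\right) - 23\right) + \left(870 - \left(-11\right) \left(-7\right) 8\right) = \left(891 - 23\right) + \left(870 - 77 \cdot 8\right) = 868 + \left(870 - 616\right) = 868 + 254 = 1122$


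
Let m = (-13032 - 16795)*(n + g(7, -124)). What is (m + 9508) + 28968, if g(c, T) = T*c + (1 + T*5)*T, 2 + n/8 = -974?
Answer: -2030583684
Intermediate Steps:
n = -7808 (n = -16 + 8*(-974) = -16 - 7792 = -7808)
g(c, T) = T*c + T*(1 + 5*T) (g(c, T) = T*c + (1 + 5*T)*T = T*c + T*(1 + 5*T))
m = -2030622160 (m = (-13032 - 16795)*(-7808 - 124*(1 + 7 + 5*(-124))) = -29827*(-7808 - 124*(1 + 7 - 620)) = -29827*(-7808 - 124*(-612)) = -29827*(-7808 + 75888) = -29827*68080 = -2030622160)
(m + 9508) + 28968 = (-2030622160 + 9508) + 28968 = -2030612652 + 28968 = -2030583684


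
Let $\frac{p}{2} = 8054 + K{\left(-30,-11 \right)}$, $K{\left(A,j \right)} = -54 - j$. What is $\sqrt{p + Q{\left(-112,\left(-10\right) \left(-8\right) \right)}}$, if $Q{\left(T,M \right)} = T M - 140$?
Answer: $\sqrt{6922} \approx 83.199$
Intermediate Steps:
$Q{\left(T,M \right)} = -140 + M T$ ($Q{\left(T,M \right)} = M T - 140 = -140 + M T$)
$p = 16022$ ($p = 2 \left(8054 - 43\right) = 2 \cdot 8011 = 16022$)
$\sqrt{p + Q{\left(-112,\left(-10\right) \left(-8\right) \right)}} = \sqrt{16022 + \left(-140 + \left(-10\right) \left(-8\right) \left(-112\right)\right)} = \sqrt{16022 + \left(-140 + 80 \left(-112\right)\right)} = \sqrt{16022 - 9100} = \sqrt{6922}$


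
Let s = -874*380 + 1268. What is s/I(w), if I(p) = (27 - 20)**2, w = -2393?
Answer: -330852/49 ≈ -6752.1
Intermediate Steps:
I(p) = 49 (I(p) = 7**2 = 49)
s = -330852 (s = -332120 + 1268 = -330852)
s/I(w) = -330852/49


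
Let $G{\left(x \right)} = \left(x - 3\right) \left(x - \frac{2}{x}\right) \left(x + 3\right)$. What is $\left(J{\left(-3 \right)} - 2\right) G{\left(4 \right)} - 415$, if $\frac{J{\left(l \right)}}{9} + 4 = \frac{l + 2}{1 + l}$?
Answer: $- \frac{4943}{4} \approx -1235.8$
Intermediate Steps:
$G{\left(x \right)} = \left(-3 + x\right) \left(3 + x\right) \left(x - \frac{2}{x}\right)$ ($G{\left(x \right)} = \left(-3 + x\right) \left(x - \frac{2}{x}\right) \left(3 + x\right) = \left(-3 + x\right) \left(3 + x\right) \left(x - \frac{2}{x}\right)$)
$J{\left(l \right)} = -36 + \frac{9 \left(2 + l\right)}{1 + l}$ ($J{\left(l \right)} = -36 + 9 \frac{l + 2}{1 + l} = -36 + 9 \frac{2 + l}{1 + l} = -36 + \frac{9 \left(2 + l\right)}{1 + l}$)
$\left(J{\left(-3 \right)} - 2\right) G{\left(4 \right)} - 415 = \left(\frac{9 \left(-2 - -9\right)}{1 - 3} - 2\right) \left(4^{3} - 44 + \frac{18}{4}\right) - 415 = \left(\frac{9 \left(-2 + 9\right)}{-2} - 2\right) \left(64 - 44 + 18 \cdot \frac{1}{4}\right) - 415 = \left(9 \left(- \frac{1}{2}\right) 7 - 2\right) \left(64 - 44 + \frac{9}{2}\right) - 415 = \left(- \frac{63}{2} - 2\right) \frac{49}{2} - 415 = \left(- \frac{67}{2}\right) \frac{49}{2} - 415 = - \frac{3283}{4} - 415 = - \frac{4943}{4}$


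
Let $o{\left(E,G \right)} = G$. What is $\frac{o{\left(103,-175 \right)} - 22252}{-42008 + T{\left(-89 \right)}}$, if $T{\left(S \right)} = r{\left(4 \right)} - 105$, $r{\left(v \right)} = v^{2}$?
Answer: $\frac{22427}{42097} \approx 0.53275$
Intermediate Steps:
$T{\left(S \right)} = -89$ ($T{\left(S \right)} = 4^{2} - 105 = 16 - 105 = -89$)
$\frac{o{\left(103,-175 \right)} - 22252}{-42008 + T{\left(-89 \right)}} = \frac{-175 - 22252}{-42008 - 89} = - \frac{22427}{-42097} = \left(-22427\right) \left(- \frac{1}{42097}\right) = \frac{22427}{42097}$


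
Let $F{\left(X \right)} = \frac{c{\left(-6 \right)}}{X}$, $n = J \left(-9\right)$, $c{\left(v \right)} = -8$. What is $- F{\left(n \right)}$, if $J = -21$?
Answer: $\frac{8}{189} \approx 0.042328$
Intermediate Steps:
$n = 189$ ($n = \left(-21\right) \left(-9\right) = 189$)
$F{\left(X \right)} = - \frac{8}{X}$
$- F{\left(n \right)} = - \frac{-8}{189} = \left(-1\right) \left(- \frac{8}{189}\right) = \frac{8}{189}$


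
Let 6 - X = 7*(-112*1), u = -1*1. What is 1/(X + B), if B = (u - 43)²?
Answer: 1/2726 ≈ 0.00036684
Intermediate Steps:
u = -1
B = 1936 (B = (-1 - 43)² = (-44)² = 1936)
X = 790 (X = 6 - 7*(-112*1) = 6 - 7*(-112) = 6 - 1*(-784) = 6 + 784 = 790)
1/(X + B) = 1/(790 + 1936) = 1/2726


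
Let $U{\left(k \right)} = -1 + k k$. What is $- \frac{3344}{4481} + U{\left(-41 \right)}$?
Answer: $\frac{7524736}{4481} \approx 1679.3$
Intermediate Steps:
$U{\left(k \right)} = -1 + k^{2}$
$- \frac{3344}{4481} + U{\left(-41 \right)} = - \frac{3344}{4481} - \left(1 - \left(-41\right)^{2}\right) = \left(-3344\right) \frac{1}{4481} + \left(-1 + 1681\right) = - \frac{3344}{4481} + 1680 = \frac{7524736}{4481}$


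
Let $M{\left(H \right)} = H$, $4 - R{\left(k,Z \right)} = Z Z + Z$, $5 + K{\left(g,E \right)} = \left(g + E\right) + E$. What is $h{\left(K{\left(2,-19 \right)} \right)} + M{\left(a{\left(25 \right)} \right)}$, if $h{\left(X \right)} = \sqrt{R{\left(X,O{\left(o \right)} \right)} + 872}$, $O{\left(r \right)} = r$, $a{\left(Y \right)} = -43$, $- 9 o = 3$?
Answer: $-43 + \frac{\sqrt{7886}}{3} \approx -13.399$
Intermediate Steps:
$o = - \frac{1}{3}$ ($o = \left(- \frac{1}{9}\right) 3 = - \frac{1}{3} \approx -0.33333$)
$K{\left(g,E \right)} = -5 + g + 2 E$ ($K{\left(g,E \right)} = -5 + \left(\left(g + E\right) + E\right) = -5 + \left(\left(E + g\right) + E\right) = -5 + \left(g + 2 E\right) = -5 + g + 2 E$)
$R{\left(k,Z \right)} = 4 - Z - Z^{2}$ ($R{\left(k,Z \right)} = 4 - \left(Z Z + Z\right) = 4 - \left(Z^{2} + Z\right) = 4 - \left(Z + Z^{2}\right) = 4 - Z - Z^{2}$)
$h{\left(X \right)} = \frac{\sqrt{7886}}{3}$ ($h{\left(X \right)} = \sqrt{\left(4 - - \frac{1}{3} - \left(- \frac{1}{3}\right)^{2}\right) + 872} = \sqrt{\left(4 + \frac{1}{3} - \frac{1}{9}\right) + 872} = \sqrt{\frac{38}{9} + 872} = \sqrt{\frac{7886}{9}} = \frac{\sqrt{7886}}{3}$)
$h{\left(K{\left(2,-19 \right)} \right)} + M{\left(a{\left(25 \right)} \right)} = \frac{\sqrt{7886}}{3} - 43 = -43 + \frac{\sqrt{7886}}{3}$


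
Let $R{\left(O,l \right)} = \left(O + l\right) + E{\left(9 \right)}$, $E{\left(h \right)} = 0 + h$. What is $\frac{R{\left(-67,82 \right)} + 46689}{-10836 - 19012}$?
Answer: $- \frac{46713}{29848} \approx -1.565$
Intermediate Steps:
$E{\left(h \right)} = h$
$R{\left(O,l \right)} = 9 + O + l$ ($R{\left(O,l \right)} = \left(O + l\right) + 9 = 9 + O + l$)
$\frac{R{\left(-67,82 \right)} + 46689}{-10836 - 19012} = \frac{\left(9 - 67 + 82\right) + 46689}{-10836 - 19012} = \frac{24 + 46689}{-29848} = 46713 \left(- \frac{1}{29848}\right) = - \frac{46713}{29848}$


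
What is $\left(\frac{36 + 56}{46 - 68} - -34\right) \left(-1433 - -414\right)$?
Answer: $- \frac{334232}{11} \approx -30385.0$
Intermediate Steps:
$\left(\frac{36 + 56}{46 - 68} - -34\right) \left(-1433 - -414\right) = \left(\frac{92}{-22} + 34\right) \left(-1433 + 414\right) = \left(92 \left(- \frac{1}{22}\right) + 34\right) \left(-1019\right) = \left(- \frac{46}{11} + 34\right) \left(-1019\right) = \frac{328}{11} \left(-1019\right) = - \frac{334232}{11}$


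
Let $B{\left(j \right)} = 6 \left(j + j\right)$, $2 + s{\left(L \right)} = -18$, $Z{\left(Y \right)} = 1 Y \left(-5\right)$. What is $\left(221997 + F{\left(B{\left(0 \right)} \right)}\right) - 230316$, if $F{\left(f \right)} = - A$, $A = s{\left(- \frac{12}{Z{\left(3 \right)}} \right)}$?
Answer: $-8299$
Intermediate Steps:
$Z{\left(Y \right)} = - 5 Y$ ($Z{\left(Y \right)} = Y \left(-5\right) = - 5 Y$)
$s{\left(L \right)} = -20$ ($s{\left(L \right)} = -2 - 18 = -20$)
$B{\left(j \right)} = 12 j$ ($B{\left(j \right)} = 6 \cdot 2 j = 12 j$)
$A = -20$
$F{\left(f \right)} = 20$ ($F{\left(f \right)} = \left(-1\right) \left(-20\right) = 20$)
$\left(221997 + F{\left(B{\left(0 \right)} \right)}\right) - 230316 = \left(221997 + 20\right) - 230316 = 222017 - 230316 = -8299$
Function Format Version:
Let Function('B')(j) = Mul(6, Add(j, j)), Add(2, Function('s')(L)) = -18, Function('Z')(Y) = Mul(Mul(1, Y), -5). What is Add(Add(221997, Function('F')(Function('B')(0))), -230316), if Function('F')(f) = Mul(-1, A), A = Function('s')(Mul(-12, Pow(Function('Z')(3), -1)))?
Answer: -8299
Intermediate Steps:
Function('Z')(Y) = Mul(-5, Y) (Function('Z')(Y) = Mul(Y, -5) = Mul(-5, Y))
Function('s')(L) = -20 (Function('s')(L) = Add(-2, -18) = -20)
Function('B')(j) = Mul(12, j) (Function('B')(j) = Mul(6, Mul(2, j)) = Mul(12, j))
A = -20
Function('F')(f) = 20 (Function('F')(f) = Mul(-1, -20) = 20)
Add(Add(221997, Function('F')(Function('B')(0))), -230316) = Add(Add(221997, 20), -230316) = Add(222017, -230316) = -8299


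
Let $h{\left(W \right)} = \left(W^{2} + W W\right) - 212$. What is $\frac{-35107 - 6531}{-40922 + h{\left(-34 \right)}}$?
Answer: $\frac{20819}{19411} \approx 1.0725$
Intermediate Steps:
$h{\left(W \right)} = -212 + 2 W^{2}$ ($h{\left(W \right)} = \left(W^{2} + W^{2}\right) - 212 = 2 W^{2} - 212 = -212 + 2 W^{2}$)
$\frac{-35107 - 6531}{-40922 + h{\left(-34 \right)}} = \frac{-35107 - 6531}{-40922 - \left(212 - 2 \left(-34\right)^{2}\right)} = - \frac{41638}{-40922 + \left(-212 + 2 \cdot 1156\right)} = - \frac{41638}{-40922 + \left(-212 + 2312\right)} = - \frac{41638}{-40922 + 2100} = - \frac{41638}{-38822} = \left(-41638\right) \left(- \frac{1}{38822}\right) = \frac{20819}{19411}$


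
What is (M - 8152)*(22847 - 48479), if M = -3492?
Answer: 298459008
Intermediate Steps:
(M - 8152)*(22847 - 48479) = (-3492 - 8152)*(22847 - 48479) = -11644*(-25632) = 298459008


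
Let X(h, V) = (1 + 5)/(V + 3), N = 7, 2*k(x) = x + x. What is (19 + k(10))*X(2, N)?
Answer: 87/5 ≈ 17.400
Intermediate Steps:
k(x) = x (k(x) = (x + x)/2 = (2*x)/2 = x)
X(h, V) = 6/(3 + V)
(19 + k(10))*X(2, N) = (19 + 10)*(6/(3 + 7)) = 29*(6/10) = 29*(6*(⅒)) = 29*(⅗) = 87/5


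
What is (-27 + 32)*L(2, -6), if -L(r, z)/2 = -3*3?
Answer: 90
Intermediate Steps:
L(r, z) = 18 (L(r, z) = -(-6)*3 = -2*(-9) = 18)
(-27 + 32)*L(2, -6) = (-27 + 32)*18 = 5*18 = 90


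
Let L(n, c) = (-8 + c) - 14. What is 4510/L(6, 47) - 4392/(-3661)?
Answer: 3324182/18305 ≈ 181.60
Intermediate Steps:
L(n, c) = -22 + c
4510/L(6, 47) - 4392/(-3661) = 4510/(-22 + 47) - 4392/(-3661) = 4510/25 - 4392*(-1/3661) = 4510*(1/25) + 4392/3661 = 902/5 + 4392/3661 = 3324182/18305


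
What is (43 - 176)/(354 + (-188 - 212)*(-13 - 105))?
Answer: -133/47554 ≈ -0.0027968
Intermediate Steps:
(43 - 176)/(354 + (-188 - 212)*(-13 - 105)) = -133/(354 - 400*(-118)) = -133/(354 + 47200) = -133/47554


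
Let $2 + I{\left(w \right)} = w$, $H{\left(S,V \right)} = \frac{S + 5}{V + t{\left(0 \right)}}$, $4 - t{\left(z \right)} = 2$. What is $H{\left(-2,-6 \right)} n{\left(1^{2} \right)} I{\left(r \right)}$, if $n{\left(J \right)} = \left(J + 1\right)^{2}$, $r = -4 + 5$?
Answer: $3$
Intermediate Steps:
$r = 1$
$t{\left(z \right)} = 2$ ($t{\left(z \right)} = 4 - 2 = 2$)
$H{\left(S,V \right)} = \frac{5 + S}{2 + V}$ ($H{\left(S,V \right)} = \frac{S + 5}{V + 2} = \frac{5 + S}{2 + V}$)
$I{\left(w \right)} = -2 + w$
$n{\left(J \right)} = \left(1 + J\right)^{2}$
$H{\left(-2,-6 \right)} n{\left(1^{2} \right)} I{\left(r \right)} = \frac{5 - 2}{2 - 6} \left(1 + 1^{2}\right)^{2} \left(-2 + 1\right) = \frac{1}{-4} \cdot 3 \left(1 + 1\right)^{2} \left(-1\right) = \left(- \frac{1}{4}\right) 3 \cdot 2^{2} \left(-1\right) = \left(- \frac{3}{4}\right) 4 \left(-1\right) = \left(-3\right) \left(-1\right) = 3$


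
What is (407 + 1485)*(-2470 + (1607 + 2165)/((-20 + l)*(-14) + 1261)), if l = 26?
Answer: -499387896/107 ≈ -4.6672e+6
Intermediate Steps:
(407 + 1485)*(-2470 + (1607 + 2165)/((-20 + l)*(-14) + 1261)) = (407 + 1485)*(-2470 + (1607 + 2165)/((-20 + 26)*(-14) + 1261)) = 1892*(-2470 + 3772/(6*(-14) + 1261)) = 1892*(-2470 + 3772/(-84 + 1261)) = 1892*(-2470 + 3772/1177) = 1892*(-2903418/1177) = -499387896/107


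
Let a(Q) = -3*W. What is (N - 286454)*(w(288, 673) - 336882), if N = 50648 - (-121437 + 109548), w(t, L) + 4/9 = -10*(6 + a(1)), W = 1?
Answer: 226321271468/3 ≈ 7.5440e+10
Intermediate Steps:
a(Q) = -3 (a(Q) = -3*1 = -3)
w(t, L) = -274/9 (w(t, L) = -4/9 - 10*(6 - 3) = -4/9 - 10*3 = -4/9 - 30 = -274/9)
N = 62537 (N = 50648 - 1*(-11889) = 50648 + 11889 = 62537)
(N - 286454)*(w(288, 673) - 336882) = (62537 - 286454)*(-274/9 - 336882) = -223917*(-3032212/9) = 226321271468/3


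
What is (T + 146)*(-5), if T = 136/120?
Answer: -2207/3 ≈ -735.67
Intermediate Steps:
T = 17/15 (T = 136*(1/120) = 17/15 ≈ 1.1333)
(T + 146)*(-5) = (17/15 + 146)*(-5) = (2207/15)*(-5) = -2207/3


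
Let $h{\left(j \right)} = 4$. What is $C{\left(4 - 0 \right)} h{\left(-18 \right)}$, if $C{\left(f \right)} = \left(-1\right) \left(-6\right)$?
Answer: $24$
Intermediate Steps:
$C{\left(f \right)} = 6$
$C{\left(4 - 0 \right)} h{\left(-18 \right)} = 6 \cdot 4 = 24$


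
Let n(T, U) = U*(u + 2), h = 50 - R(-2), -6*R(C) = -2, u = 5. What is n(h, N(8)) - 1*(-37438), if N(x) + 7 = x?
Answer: 37445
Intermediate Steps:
R(C) = 1/3 (R(C) = -1/6*(-2) = 1/3)
N(x) = -7 + x
h = 149/3 (h = 50 - 1*1/3 = 50 - 1/3 = 149/3 ≈ 49.667)
n(T, U) = 7*U (n(T, U) = U*(5 + 2) = U*7 = 7*U)
n(h, N(8)) - 1*(-37438) = 7*(-7 + 8) - 1*(-37438) = 7*1 + 37438 = 7 + 37438 = 37445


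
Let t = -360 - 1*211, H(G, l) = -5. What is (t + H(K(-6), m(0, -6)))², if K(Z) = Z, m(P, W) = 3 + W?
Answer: 331776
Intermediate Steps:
t = -571 (t = -360 - 211 = -571)
(t + H(K(-6), m(0, -6)))² = (-571 - 5)² = (-576)² = 331776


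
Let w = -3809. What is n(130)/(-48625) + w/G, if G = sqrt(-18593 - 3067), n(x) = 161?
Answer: -161/48625 + 3809*I*sqrt(15)/570 ≈ -0.0033111 + 25.881*I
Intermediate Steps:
G = 38*I*sqrt(15) (G = sqrt(-21660) = 38*I*sqrt(15) ≈ 147.17*I)
n(130)/(-48625) + w/G = 161/(-48625) - 3809*(-I*sqrt(15)/570) = 161*(-1/48625) - (-3809)*I*sqrt(15)/570 = -161/48625 + 3809*I*sqrt(15)/570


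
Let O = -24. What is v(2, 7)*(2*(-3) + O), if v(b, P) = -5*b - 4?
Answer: 420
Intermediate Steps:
v(b, P) = -4 - 5*b
v(2, 7)*(2*(-3) + O) = (-4 - 5*2)*(2*(-3) - 24) = (-4 - 10)*(-6 - 24) = -14*(-30) = 420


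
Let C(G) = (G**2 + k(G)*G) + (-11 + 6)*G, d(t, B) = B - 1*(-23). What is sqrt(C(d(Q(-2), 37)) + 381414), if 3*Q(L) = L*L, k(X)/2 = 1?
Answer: sqrt(384834) ≈ 620.35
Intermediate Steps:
k(X) = 2 (k(X) = 2*1 = 2)
Q(L) = L**2/3 (Q(L) = (L*L)/3 = L**2/3)
d(t, B) = 23 + B (d(t, B) = B + 23 = 23 + B)
C(G) = G**2 - 3*G (C(G) = (G**2 + 2*G) + (-11 + 6)*G = (G**2 + 2*G) - 5*G = G**2 - 3*G)
sqrt(C(d(Q(-2), 37)) + 381414) = sqrt((23 + 37)*(-3 + (23 + 37)) + 381414) = sqrt(60*(-3 + 60) + 381414) = sqrt(60*57 + 381414) = sqrt(3420 + 381414) = sqrt(384834)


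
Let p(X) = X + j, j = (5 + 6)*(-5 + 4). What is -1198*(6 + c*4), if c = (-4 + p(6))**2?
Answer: -395340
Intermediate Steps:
j = -11 (j = 11*(-1) = -11)
p(X) = -11 + X (p(X) = X - 11 = -11 + X)
c = 81 (c = (-4 + (-11 + 6))**2 = (-4 - 5)**2 = (-9)**2 = 81)
-1198*(6 + c*4) = -1198*(6 + 81*4) = -1198*(6 + 324) = -1198*330 = -395340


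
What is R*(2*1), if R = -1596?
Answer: -3192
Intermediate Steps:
R*(2*1) = -3192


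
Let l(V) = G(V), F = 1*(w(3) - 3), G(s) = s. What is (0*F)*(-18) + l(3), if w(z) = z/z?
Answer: 3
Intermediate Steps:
w(z) = 1
F = -2 (F = 1*(1 - 3) = 1*(-2) = -2)
l(V) = V
(0*F)*(-18) + l(3) = (0*(-2))*(-18) + 3 = 0*(-18) + 3 = 0 + 3 = 3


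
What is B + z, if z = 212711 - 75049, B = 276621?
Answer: 414283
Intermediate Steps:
z = 137662
B + z = 276621 + 137662 = 414283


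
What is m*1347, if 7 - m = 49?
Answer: -56574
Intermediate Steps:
m = -42 (m = 7 - 1*49 = 7 - 49 = -42)
m*1347 = -42*1347 = -56574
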